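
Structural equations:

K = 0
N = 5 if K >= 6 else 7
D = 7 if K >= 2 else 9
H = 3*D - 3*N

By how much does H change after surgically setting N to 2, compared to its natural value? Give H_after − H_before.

Under do(N=2), the mechanism N = 5 if K >= 6 else 7 is discarded; N is fixed at 2.
D = 7 if K >= 2 else 9  [with K=0]  = 9
H = 3*D - 3*N  [with D=9, N=2]  = 21
Without intervention: N = 5 if K >= 6 else 7  [with K=0]  = 7; D = 7 if K >= 2 else 9  [with K=0]  = 9; H = 3*D - 3*N  [with D=9, N=7]  = 6.
Change = 21 − 6 = 15.

15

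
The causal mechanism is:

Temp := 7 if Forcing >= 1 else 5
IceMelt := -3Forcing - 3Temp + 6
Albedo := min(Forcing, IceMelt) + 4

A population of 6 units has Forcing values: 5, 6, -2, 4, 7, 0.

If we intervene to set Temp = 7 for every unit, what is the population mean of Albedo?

do(Temp=7) breaks Temp's dependence on Forcing. With Temp=7 fixed, Albedo across the units is -26, -29, -5, -23, -32, -11, mean -21.

-21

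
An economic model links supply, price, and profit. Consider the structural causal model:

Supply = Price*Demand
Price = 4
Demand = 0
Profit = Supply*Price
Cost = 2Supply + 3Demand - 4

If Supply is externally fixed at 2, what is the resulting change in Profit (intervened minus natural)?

8

do(Supply=2) replaces the equation Supply = Price*Demand with the constant Supply = 2.
Profit = Supply*Price  [with Supply=2, Price=4]  = 8
Without intervention: Supply = Price*Demand  [with Price=4, Demand=0]  = 0; Profit = Supply*Price  [with Supply=0, Price=4]  = 0.
Change = 8 − 0 = 8.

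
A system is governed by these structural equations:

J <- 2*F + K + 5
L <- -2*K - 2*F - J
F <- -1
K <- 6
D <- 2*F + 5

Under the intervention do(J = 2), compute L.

do(J=2) replaces the equation J <- 2*F + K + 5 with the constant J = 2.
L = -2*K - 2*F - J  [with K=6, F=-1, J=2]  = -12

-12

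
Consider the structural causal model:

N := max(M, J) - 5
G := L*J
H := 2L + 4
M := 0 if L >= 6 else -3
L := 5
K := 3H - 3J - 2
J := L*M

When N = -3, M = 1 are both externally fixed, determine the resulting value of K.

Setting N = -3, M = 1 by intervention discards those variables' equations.
J = L*M  [with L=5, M=1]  = 5
H = 2L + 4  [with L=5]  = 14
K = 3H - 3J - 2  [with H=14, J=5]  = 25

25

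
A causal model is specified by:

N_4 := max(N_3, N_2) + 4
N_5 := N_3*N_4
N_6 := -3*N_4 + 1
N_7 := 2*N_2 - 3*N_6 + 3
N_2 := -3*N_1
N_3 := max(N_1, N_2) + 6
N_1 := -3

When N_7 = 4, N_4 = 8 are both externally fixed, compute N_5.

Under do(N_7 = 4, N_4 = 8), each intervened variable's structural equation is replaced by its fixed value.
N_2 = -3*N_1  [with N_1=-3]  = 9
N_3 = max(N_1, N_2) + 6  [with N_1=-3, N_2=9]  = 15
N_5 = N_3*N_4  [with N_3=15, N_4=8]  = 120

120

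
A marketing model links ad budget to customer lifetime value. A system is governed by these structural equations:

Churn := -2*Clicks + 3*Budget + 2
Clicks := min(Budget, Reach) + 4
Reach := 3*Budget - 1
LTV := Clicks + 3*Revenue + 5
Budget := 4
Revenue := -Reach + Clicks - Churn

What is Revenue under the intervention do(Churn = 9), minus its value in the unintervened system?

Intervening sets Churn = 9 and removes its equation (Churn := -2*Clicks + 3*Budget + 2).
Reach = 3*Budget - 1  [with Budget=4]  = 11
Clicks = min(Budget, Reach) + 4  [with Budget=4, Reach=11]  = 8
Revenue = -Reach + Clicks - Churn  [with Reach=11, Clicks=8, Churn=9]  = -12
Without intervention: Reach = 3*Budget - 1  [with Budget=4]  = 11; Clicks = min(Budget, Reach) + 4  [with Budget=4, Reach=11]  = 8; Churn = -2*Clicks + 3*Budget + 2  [with Clicks=8, Budget=4]  = -2; Revenue = -Reach + Clicks - Churn  [with Reach=11, Clicks=8, Churn=-2]  = -1.
Change = -12 − (-1) = -11.

-11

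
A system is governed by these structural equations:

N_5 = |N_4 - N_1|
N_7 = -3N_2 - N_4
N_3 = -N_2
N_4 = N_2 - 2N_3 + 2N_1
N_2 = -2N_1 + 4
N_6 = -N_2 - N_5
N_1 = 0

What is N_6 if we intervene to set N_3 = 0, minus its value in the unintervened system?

8

The intervention breaks the incoming arrows to N_3: N_3 = -N_2 no longer applies, and N_3 = 0.
N_2 = -2N_1 + 4  [with N_1=0]  = 4
N_4 = N_2 - 2N_3 + 2N_1  [with N_2=4, N_3=0, N_1=0]  = 4
N_5 = |N_4 - N_1|  [with N_4=4, N_1=0]  = 4
N_6 = -N_2 - N_5  [with N_2=4, N_5=4]  = -8
Without intervention: N_2 = -2N_1 + 4  [with N_1=0]  = 4; N_3 = -N_2  [with N_2=4]  = -4; N_4 = N_2 - 2N_3 + 2N_1  [with N_2=4, N_3=-4, N_1=0]  = 12; N_5 = |N_4 - N_1|  [with N_4=12, N_1=0]  = 12; N_6 = -N_2 - N_5  [with N_2=4, N_5=12]  = -16.
Change = -8 − (-16) = 8.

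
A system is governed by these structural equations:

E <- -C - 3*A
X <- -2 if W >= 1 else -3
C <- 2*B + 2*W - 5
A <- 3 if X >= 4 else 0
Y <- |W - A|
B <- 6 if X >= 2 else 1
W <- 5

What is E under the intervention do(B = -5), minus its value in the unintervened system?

12

The intervention breaks the incoming arrows to B: B <- 6 if X >= 2 else 1 no longer applies, and B = -5.
X = -2 if W >= 1 else -3  [with W=5]  = -2
A = 3 if X >= 4 else 0  [with X=-2]  = 0
C = 2*B + 2*W - 5  [with B=-5, W=5]  = -5
E = -C - 3*A  [with C=-5, A=0]  = 5
Without intervention: X = -2 if W >= 1 else -3  [with W=5]  = -2; B = 6 if X >= 2 else 1  [with X=-2]  = 1; A = 3 if X >= 4 else 0  [with X=-2]  = 0; C = 2*B + 2*W - 5  [with B=1, W=5]  = 7; E = -C - 3*A  [with C=7, A=0]  = -7.
Change = 5 − (-7) = 12.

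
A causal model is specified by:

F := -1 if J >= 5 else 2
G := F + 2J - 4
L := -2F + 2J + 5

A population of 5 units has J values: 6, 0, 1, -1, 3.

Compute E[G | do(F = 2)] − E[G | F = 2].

Under do(F=2), F's equation is replaced by F=2 for every unit. Per-unit G: 10, -2, 0, -4, 4. Mean = 1.6.
Conditioning on F=2 selects the 4 unit(s) with J ∈ {0, 1, -1, 3}. Their G values: -2, 0, -4, 4. Mean = -0.5.
Difference = 1.6 − (-0.5) = 2.1.

2.1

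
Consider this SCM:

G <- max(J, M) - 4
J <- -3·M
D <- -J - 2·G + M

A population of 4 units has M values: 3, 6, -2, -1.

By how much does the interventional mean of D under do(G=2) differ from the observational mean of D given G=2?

-2

do(G=2) breaks G's dependence on M. With G=2 fixed, D across the units is 8, 20, -12, -8, mean 2.
Conditioning on G=2 selects the 2 unit(s) with M ∈ {6, -2}. Their D values: 20, -12. Mean = 4.
Difference = 2 − 4 = -2.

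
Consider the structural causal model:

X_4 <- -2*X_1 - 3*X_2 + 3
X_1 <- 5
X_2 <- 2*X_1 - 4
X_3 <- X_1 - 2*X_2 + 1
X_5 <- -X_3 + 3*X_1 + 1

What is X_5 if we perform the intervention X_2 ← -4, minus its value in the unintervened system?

-20

do(X_2=-4) replaces the equation X_2 <- 2*X_1 - 4 with the constant X_2 = -4.
X_3 = X_1 - 2*X_2 + 1  [with X_1=5, X_2=-4]  = 14
X_5 = -X_3 + 3*X_1 + 1  [with X_3=14, X_1=5]  = 2
Without intervention: X_2 = 2*X_1 - 4  [with X_1=5]  = 6; X_3 = X_1 - 2*X_2 + 1  [with X_1=5, X_2=6]  = -6; X_5 = -X_3 + 3*X_1 + 1  [with X_3=-6, X_1=5]  = 22.
Change = 2 − 22 = -20.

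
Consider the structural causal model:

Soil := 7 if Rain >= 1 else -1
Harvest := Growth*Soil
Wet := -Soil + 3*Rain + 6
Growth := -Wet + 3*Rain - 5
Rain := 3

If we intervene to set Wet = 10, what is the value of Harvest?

-42

do(Wet=10) replaces the equation Wet := -Soil + 3*Rain + 6 with the constant Wet = 10.
Soil = 7 if Rain >= 1 else -1  [with Rain=3]  = 7
Growth = -Wet + 3*Rain - 5  [with Wet=10, Rain=3]  = -6
Harvest = Growth*Soil  [with Growth=-6, Soil=7]  = -42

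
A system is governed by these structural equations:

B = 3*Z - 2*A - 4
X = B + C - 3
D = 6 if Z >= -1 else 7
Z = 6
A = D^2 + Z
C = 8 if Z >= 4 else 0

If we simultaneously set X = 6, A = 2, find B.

Under do(X = 6, A = 2), each intervened variable's structural equation is replaced by its fixed value.
B = 3*Z - 2*A - 4  [with Z=6, A=2]  = 10

10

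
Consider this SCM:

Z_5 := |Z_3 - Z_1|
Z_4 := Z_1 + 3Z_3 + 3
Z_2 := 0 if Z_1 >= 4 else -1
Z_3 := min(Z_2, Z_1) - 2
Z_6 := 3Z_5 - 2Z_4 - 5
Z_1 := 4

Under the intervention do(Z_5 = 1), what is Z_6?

-4

The intervention breaks the incoming arrows to Z_5: Z_5 := |Z_3 - Z_1| no longer applies, and Z_5 = 1.
Z_2 = 0 if Z_1 >= 4 else -1  [with Z_1=4]  = 0
Z_3 = min(Z_2, Z_1) - 2  [with Z_2=0, Z_1=4]  = -2
Z_4 = Z_1 + 3Z_3 + 3  [with Z_1=4, Z_3=-2]  = 1
Z_6 = 3Z_5 - 2Z_4 - 5  [with Z_5=1, Z_4=1]  = -4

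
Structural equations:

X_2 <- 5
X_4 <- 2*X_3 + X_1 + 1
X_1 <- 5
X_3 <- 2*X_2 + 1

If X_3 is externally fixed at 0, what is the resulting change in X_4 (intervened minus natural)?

-22

The intervention breaks the incoming arrows to X_3: X_3 <- 2*X_2 + 1 no longer applies, and X_3 = 0.
X_4 = 2*X_3 + X_1 + 1  [with X_3=0, X_1=5]  = 6
Without intervention: X_3 = 2*X_2 + 1  [with X_2=5]  = 11; X_4 = 2*X_3 + X_1 + 1  [with X_3=11, X_1=5]  = 28.
Change = 6 − 28 = -22.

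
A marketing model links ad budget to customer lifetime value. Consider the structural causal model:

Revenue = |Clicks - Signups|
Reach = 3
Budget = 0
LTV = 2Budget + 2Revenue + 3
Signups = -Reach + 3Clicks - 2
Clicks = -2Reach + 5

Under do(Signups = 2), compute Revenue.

Intervening sets Signups = 2 and removes its equation (Signups = -Reach + 3Clicks - 2).
Clicks = -2Reach + 5  [with Reach=3]  = -1
Revenue = |Clicks - Signups|  [with Clicks=-1, Signups=2]  = 3

3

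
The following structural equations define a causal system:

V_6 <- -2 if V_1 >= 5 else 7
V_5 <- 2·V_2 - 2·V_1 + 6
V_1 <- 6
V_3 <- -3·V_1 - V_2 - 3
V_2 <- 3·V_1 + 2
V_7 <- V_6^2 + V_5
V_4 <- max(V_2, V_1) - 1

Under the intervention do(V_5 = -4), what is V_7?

0

Under do(V_5=-4), the mechanism V_5 <- 2·V_2 - 2·V_1 + 6 is discarded; V_5 is fixed at -4.
V_6 = -2 if V_1 >= 5 else 7  [with V_1=6]  = -2
V_7 = V_6^2 + V_5  [with V_6=-2, V_5=-4]  = 0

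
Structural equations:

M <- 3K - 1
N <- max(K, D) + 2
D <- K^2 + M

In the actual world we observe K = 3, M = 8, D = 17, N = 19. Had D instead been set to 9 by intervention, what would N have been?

The intervention breaks the incoming arrows to D: D <- K^2 + M no longer applies, and D = 9.
N = max(K, D) + 2  [with K=3, D=9]  = 11

11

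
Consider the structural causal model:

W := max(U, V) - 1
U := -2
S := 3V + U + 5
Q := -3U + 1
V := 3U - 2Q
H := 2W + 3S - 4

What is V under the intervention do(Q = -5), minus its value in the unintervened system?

24

The intervention breaks the incoming arrows to Q: Q := -3U + 1 no longer applies, and Q = -5.
V = 3U - 2Q  [with U=-2, Q=-5]  = 4
Without intervention: Q = -3U + 1  [with U=-2]  = 7; V = 3U - 2Q  [with U=-2, Q=7]  = -20.
Change = 4 − (-20) = 24.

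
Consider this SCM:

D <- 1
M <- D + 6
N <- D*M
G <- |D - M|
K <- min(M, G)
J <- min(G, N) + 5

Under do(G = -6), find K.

-6

Intervening sets G = -6 and removes its equation (G <- |D - M|).
M = D + 6  [with D=1]  = 7
K = min(M, G)  [with M=7, G=-6]  = -6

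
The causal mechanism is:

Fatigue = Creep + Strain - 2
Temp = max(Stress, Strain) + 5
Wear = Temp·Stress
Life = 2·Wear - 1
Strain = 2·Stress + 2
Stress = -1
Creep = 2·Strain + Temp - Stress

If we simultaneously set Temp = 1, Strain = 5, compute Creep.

12

The joint intervention fixes Temp = 1, Strain = 5, removing each variable's own equation.
Creep = 2·Strain + Temp - Stress  [with Strain=5, Temp=1, Stress=-1]  = 12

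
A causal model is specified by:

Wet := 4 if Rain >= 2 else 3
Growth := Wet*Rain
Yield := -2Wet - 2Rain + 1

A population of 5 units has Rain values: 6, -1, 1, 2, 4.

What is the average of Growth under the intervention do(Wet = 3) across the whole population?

7.2

Every unit gets Wet=3 under the intervention. Growth values become 18, -3, 3, 6, 12; E[Growth|do(Wet=3)] = 7.2.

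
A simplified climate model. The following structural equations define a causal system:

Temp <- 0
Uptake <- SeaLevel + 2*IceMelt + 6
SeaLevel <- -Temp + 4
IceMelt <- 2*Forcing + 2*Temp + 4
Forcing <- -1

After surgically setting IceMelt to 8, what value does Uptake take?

26

do(IceMelt=8) replaces the equation IceMelt <- 2*Forcing + 2*Temp + 4 with the constant IceMelt = 8.
SeaLevel = -Temp + 4  [with Temp=0]  = 4
Uptake = SeaLevel + 2*IceMelt + 6  [with SeaLevel=4, IceMelt=8]  = 26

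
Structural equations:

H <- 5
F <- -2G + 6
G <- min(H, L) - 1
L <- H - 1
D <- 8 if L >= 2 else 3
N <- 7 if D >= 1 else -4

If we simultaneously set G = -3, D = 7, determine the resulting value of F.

12

The joint intervention fixes G = -3, D = 7, removing each variable's own equation.
F = -2G + 6  [with G=-3]  = 12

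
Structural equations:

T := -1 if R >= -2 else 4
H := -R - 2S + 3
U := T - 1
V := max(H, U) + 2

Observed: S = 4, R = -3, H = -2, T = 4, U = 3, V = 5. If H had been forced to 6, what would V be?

8

The intervention breaks the incoming arrows to H: H := -R - 2S + 3 no longer applies, and H = 6.
T = -1 if R >= -2 else 4  [with R=-3]  = 4
U = T - 1  [with T=4]  = 3
V = max(H, U) + 2  [with H=6, U=3]  = 8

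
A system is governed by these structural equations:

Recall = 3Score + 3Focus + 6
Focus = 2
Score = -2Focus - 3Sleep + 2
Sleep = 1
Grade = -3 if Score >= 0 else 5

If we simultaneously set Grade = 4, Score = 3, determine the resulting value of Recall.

21

Under do(Grade = 4, Score = 3), each intervened variable's structural equation is replaced by its fixed value.
Recall = 3Score + 3Focus + 6  [with Score=3, Focus=2]  = 21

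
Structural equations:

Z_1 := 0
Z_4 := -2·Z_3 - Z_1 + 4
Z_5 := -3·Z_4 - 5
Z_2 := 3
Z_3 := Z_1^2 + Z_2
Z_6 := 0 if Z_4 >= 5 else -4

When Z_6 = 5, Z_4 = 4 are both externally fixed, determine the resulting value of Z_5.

-17

Setting Z_6 = 5, Z_4 = 4 by intervention discards those variables' equations.
Z_5 = -3·Z_4 - 5  [with Z_4=4]  = -17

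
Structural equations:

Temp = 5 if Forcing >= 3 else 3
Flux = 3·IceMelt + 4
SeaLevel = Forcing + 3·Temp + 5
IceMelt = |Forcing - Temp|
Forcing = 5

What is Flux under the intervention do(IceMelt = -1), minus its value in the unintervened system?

-3

do(IceMelt=-1) replaces the equation IceMelt = |Forcing - Temp| with the constant IceMelt = -1.
Flux = 3·IceMelt + 4  [with IceMelt=-1]  = 1
Without intervention: Temp = 5 if Forcing >= 3 else 3  [with Forcing=5]  = 5; IceMelt = |Forcing - Temp|  [with Forcing=5, Temp=5]  = 0; Flux = 3·IceMelt + 4  [with IceMelt=0]  = 4.
Change = 1 − 4 = -3.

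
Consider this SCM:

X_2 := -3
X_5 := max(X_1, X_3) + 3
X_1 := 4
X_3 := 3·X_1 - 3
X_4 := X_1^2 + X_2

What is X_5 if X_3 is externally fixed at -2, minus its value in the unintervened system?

do(X_3=-2) replaces the equation X_3 := 3·X_1 - 3 with the constant X_3 = -2.
X_5 = max(X_1, X_3) + 3  [with X_1=4, X_3=-2]  = 7
Without intervention: X_3 = 3·X_1 - 3  [with X_1=4]  = 9; X_5 = max(X_1, X_3) + 3  [with X_1=4, X_3=9]  = 12.
Change = 7 − 12 = -5.

-5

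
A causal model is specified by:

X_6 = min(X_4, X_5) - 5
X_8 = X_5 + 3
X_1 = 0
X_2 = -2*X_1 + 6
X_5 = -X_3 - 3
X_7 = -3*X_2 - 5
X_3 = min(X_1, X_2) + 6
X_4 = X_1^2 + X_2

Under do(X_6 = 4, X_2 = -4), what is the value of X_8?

The joint intervention fixes X_6 = 4, X_2 = -4, removing each variable's own equation.
X_3 = min(X_1, X_2) + 6  [with X_1=0, X_2=-4]  = 2
X_5 = -X_3 - 3  [with X_3=2]  = -5
X_8 = X_5 + 3  [with X_5=-5]  = -2

-2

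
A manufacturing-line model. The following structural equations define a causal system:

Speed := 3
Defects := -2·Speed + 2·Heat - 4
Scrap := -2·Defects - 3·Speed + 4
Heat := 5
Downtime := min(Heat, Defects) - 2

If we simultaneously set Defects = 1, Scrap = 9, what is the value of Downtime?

-1

Setting Defects = 1, Scrap = 9 by intervention discards those variables' equations.
Downtime = min(Heat, Defects) - 2  [with Heat=5, Defects=1]  = -1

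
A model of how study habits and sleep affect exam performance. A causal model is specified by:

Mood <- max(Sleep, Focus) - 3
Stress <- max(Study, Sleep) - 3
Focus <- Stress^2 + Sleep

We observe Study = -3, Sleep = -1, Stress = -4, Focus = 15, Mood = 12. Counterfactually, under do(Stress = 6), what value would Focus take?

35

The intervention breaks the incoming arrows to Stress: Stress <- max(Study, Sleep) - 3 no longer applies, and Stress = 6.
Focus = Stress^2 + Sleep  [with Stress=6, Sleep=-1]  = 35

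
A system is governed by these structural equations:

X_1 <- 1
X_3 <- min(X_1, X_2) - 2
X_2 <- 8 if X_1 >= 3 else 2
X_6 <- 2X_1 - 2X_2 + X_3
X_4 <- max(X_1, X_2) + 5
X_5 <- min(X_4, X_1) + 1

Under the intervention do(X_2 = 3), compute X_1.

Under do(X_2=3), the mechanism X_2 <- 8 if X_1 >= 3 else 2 is discarded; X_2 is fixed at 3.
X_1 is not downstream of the intervention, so its value is determined by the original equations.

1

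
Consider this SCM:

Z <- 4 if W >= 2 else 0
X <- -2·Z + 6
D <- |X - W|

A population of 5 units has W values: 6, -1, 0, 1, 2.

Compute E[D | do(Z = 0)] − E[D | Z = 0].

-1.6

Every unit gets Z=0 under the intervention. D values become 0, 7, 6, 5, 4; E[D|do(Z=0)] = 4.4.
E[D|Z=0] averages over only the 3 units with Z=0 (W = -1, 0, 1): D = 7, 6, 5, mean 6.
Difference = 4.4 − 6 = -1.6.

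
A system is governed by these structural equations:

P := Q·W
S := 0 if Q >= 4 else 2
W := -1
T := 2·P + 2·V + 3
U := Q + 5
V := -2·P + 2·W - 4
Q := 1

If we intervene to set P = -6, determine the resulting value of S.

2

The intervention breaks the incoming arrows to P: P := Q·W no longer applies, and P = -6.
S is not downstream of the intervention, so its value is determined by the original equations.
S = 0 if Q >= 4 else 2  [with Q=1]  = 2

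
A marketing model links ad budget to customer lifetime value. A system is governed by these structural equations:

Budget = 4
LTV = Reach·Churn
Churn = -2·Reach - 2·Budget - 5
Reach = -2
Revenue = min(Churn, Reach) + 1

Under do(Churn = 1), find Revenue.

-1

The intervention breaks the incoming arrows to Churn: Churn = -2·Reach - 2·Budget - 5 no longer applies, and Churn = 1.
Revenue = min(Churn, Reach) + 1  [with Churn=1, Reach=-2]  = -1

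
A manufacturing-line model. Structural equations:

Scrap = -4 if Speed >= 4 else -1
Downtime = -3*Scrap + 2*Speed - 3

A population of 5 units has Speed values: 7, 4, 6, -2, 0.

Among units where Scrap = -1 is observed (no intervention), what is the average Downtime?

E[Downtime|Scrap=-1] averages over only the 2 units with Scrap=-1 (Speed = -2, 0): Downtime = -4, 0, mean -2.

-2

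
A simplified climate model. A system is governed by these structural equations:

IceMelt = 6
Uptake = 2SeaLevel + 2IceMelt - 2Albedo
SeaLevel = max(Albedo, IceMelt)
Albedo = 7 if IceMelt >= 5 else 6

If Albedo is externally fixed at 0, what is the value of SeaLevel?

The intervention breaks the incoming arrows to Albedo: Albedo = 7 if IceMelt >= 5 else 6 no longer applies, and Albedo = 0.
SeaLevel = max(Albedo, IceMelt)  [with Albedo=0, IceMelt=6]  = 6

6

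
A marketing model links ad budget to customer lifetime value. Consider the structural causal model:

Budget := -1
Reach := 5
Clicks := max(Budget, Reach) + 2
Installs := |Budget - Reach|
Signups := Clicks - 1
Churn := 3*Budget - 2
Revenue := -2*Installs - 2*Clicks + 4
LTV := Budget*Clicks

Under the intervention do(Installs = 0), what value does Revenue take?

-10

The intervention breaks the incoming arrows to Installs: Installs := |Budget - Reach| no longer applies, and Installs = 0.
Clicks = max(Budget, Reach) + 2  [with Budget=-1, Reach=5]  = 7
Revenue = -2*Installs - 2*Clicks + 4  [with Installs=0, Clicks=7]  = -10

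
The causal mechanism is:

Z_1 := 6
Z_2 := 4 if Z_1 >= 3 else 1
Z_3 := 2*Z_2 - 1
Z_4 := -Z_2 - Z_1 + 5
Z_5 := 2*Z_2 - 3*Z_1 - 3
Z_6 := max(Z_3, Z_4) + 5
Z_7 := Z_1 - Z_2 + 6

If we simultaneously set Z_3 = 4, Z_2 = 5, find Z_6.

9

Setting Z_3 = 4, Z_2 = 5 by intervention discards those variables' equations.
Z_4 = -Z_2 - Z_1 + 5  [with Z_2=5, Z_1=6]  = -6
Z_6 = max(Z_3, Z_4) + 5  [with Z_3=4, Z_4=-6]  = 9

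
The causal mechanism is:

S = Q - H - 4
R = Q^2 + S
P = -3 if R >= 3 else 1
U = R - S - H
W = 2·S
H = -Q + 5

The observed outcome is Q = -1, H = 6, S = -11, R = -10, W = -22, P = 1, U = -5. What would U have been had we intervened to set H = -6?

7

Under do(H=-6), the mechanism H = -Q + 5 is discarded; H is fixed at -6.
S = Q - H - 4  [with Q=-1, H=-6]  = 1
R = Q^2 + S  [with Q=-1, S=1]  = 2
U = R - S - H  [with R=2, S=1, H=-6]  = 7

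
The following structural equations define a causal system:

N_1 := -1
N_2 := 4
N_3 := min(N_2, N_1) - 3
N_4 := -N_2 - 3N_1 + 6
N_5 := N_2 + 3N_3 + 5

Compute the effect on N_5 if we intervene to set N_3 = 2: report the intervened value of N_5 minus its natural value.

do(N_3=2) replaces the equation N_3 := min(N_2, N_1) - 3 with the constant N_3 = 2.
N_5 = N_2 + 3N_3 + 5  [with N_2=4, N_3=2]  = 15
Without intervention: N_3 = min(N_2, N_1) - 3  [with N_2=4, N_1=-1]  = -4; N_5 = N_2 + 3N_3 + 5  [with N_2=4, N_3=-4]  = -3.
Change = 15 − (-3) = 18.

18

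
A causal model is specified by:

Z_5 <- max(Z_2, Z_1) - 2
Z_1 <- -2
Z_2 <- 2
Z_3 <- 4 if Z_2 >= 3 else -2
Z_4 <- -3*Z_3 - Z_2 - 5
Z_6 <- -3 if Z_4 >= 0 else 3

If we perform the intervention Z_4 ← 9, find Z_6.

Under do(Z_4=9), the mechanism Z_4 <- -3*Z_3 - Z_2 - 5 is discarded; Z_4 is fixed at 9.
Z_6 = -3 if Z_4 >= 0 else 3  [with Z_4=9]  = -3

-3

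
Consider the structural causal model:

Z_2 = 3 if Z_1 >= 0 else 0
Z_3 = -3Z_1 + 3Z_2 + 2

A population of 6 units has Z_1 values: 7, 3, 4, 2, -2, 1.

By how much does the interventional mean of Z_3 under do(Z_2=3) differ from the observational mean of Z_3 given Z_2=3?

Every unit gets Z_2=3 under the intervention. Z_3 values become -10, 2, -1, 5, 17, 8; E[Z_3|do(Z_2=3)] = 3.5.
Observing Z_2=3 restricts to units where Z_2's equation naturally yields 3: Z_1 ∈ {7, 3, 4, 2, 1}. In that subpopulation Z_3 = -10, 2, -1, 5, 8, mean 0.8.
Difference = 3.5 − 0.8 = 2.7.

2.7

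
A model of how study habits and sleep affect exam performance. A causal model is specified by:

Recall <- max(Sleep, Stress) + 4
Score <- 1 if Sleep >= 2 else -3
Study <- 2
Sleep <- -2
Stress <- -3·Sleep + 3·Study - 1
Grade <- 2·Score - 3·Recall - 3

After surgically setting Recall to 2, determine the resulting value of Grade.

-15

The intervention breaks the incoming arrows to Recall: Recall <- max(Sleep, Stress) + 4 no longer applies, and Recall = 2.
Score = 1 if Sleep >= 2 else -3  [with Sleep=-2]  = -3
Grade = 2·Score - 3·Recall - 3  [with Score=-3, Recall=2]  = -15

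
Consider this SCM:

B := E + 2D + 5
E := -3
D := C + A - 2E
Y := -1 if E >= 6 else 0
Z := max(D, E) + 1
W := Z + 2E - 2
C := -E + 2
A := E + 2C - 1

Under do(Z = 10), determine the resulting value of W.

Intervening sets Z = 10 and removes its equation (Z := max(D, E) + 1).
W = Z + 2E - 2  [with Z=10, E=-3]  = 2

2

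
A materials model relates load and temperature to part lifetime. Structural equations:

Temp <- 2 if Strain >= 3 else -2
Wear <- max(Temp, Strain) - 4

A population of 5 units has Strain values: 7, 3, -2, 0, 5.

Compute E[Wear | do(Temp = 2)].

Every unit gets Temp=2 under the intervention. Wear values become 3, -1, -2, -2, 1; E[Wear|do(Temp=2)] = -0.2.

-0.2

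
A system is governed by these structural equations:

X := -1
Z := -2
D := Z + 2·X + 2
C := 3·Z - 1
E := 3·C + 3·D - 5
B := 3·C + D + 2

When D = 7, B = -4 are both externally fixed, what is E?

The joint intervention fixes D = 7, B = -4, removing each variable's own equation.
C = 3·Z - 1  [with Z=-2]  = -7
E = 3·C + 3·D - 5  [with C=-7, D=7]  = -5

-5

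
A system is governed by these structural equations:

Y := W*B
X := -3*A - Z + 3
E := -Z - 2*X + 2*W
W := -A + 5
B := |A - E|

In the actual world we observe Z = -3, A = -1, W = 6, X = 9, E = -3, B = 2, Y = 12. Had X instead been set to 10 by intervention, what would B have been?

4

Under do(X=10), the mechanism X := -3*A - Z + 3 is discarded; X is fixed at 10.
W = -A + 5  [with A=-1]  = 6
E = -Z - 2*X + 2*W  [with Z=-3, X=10, W=6]  = -5
B = |A - E|  [with A=-1, E=-5]  = 4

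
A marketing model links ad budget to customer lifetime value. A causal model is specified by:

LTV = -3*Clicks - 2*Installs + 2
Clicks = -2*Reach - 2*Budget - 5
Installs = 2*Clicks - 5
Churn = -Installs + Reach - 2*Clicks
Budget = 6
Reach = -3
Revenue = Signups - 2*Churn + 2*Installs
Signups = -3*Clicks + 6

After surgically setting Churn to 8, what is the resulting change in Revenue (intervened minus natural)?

Intervening sets Churn = 8 and removes its equation (Churn = -Installs + Reach - 2*Clicks).
Clicks = -2*Reach - 2*Budget - 5  [with Reach=-3, Budget=6]  = -11
Installs = 2*Clicks - 5  [with Clicks=-11]  = -27
Signups = -3*Clicks + 6  [with Clicks=-11]  = 39
Revenue = Signups - 2*Churn + 2*Installs  [with Signups=39, Churn=8, Installs=-27]  = -31
Without intervention: Clicks = -2*Reach - 2*Budget - 5  [with Reach=-3, Budget=6]  = -11; Installs = 2*Clicks - 5  [with Clicks=-11]  = -27; Signups = -3*Clicks + 6  [with Clicks=-11]  = 39; Churn = -Installs + Reach - 2*Clicks  [with Installs=-27, Reach=-3, Clicks=-11]  = 46; Revenue = Signups - 2*Churn + 2*Installs  [with Signups=39, Churn=46, Installs=-27]  = -107.
Change = -31 − (-107) = 76.

76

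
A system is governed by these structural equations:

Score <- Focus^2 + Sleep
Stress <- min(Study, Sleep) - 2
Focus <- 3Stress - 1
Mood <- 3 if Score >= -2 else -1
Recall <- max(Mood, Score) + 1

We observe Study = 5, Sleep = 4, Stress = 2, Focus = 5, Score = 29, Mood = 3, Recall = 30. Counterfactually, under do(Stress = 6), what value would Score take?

do(Stress=6) replaces the equation Stress <- min(Study, Sleep) - 2 with the constant Stress = 6.
Focus = 3Stress - 1  [with Stress=6]  = 17
Score = Focus^2 + Sleep  [with Focus=17, Sleep=4]  = 293

293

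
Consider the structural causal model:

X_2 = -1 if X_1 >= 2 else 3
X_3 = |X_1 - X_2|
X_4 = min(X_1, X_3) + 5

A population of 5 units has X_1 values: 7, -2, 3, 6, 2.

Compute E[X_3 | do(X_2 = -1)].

The intervention sets X_2=-1 in all 5 units regardless of X_1. Recomputing X_3 per unit gives 8, 1, 4, 7, 3; average 4.6.

4.6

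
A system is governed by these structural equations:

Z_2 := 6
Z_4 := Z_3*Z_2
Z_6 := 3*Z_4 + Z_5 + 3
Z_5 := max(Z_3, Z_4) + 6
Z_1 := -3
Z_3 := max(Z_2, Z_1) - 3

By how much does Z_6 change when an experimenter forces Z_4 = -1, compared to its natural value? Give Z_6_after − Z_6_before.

-72

Under do(Z_4=-1), the mechanism Z_4 := Z_3*Z_2 is discarded; Z_4 is fixed at -1.
Z_3 = max(Z_2, Z_1) - 3  [with Z_2=6, Z_1=-3]  = 3
Z_5 = max(Z_3, Z_4) + 6  [with Z_3=3, Z_4=-1]  = 9
Z_6 = 3*Z_4 + Z_5 + 3  [with Z_4=-1, Z_5=9]  = 9
Without intervention: Z_3 = max(Z_2, Z_1) - 3  [with Z_2=6, Z_1=-3]  = 3; Z_4 = Z_3*Z_2  [with Z_3=3, Z_2=6]  = 18; Z_5 = max(Z_3, Z_4) + 6  [with Z_3=3, Z_4=18]  = 24; Z_6 = 3*Z_4 + Z_5 + 3  [with Z_4=18, Z_5=24]  = 81.
Change = 9 − 81 = -72.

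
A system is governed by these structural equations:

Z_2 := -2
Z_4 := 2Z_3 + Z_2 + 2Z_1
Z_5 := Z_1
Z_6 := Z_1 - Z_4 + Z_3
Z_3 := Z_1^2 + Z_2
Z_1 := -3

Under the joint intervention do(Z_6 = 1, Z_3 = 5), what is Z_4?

Under do(Z_6 = 1, Z_3 = 5), each intervened variable's structural equation is replaced by its fixed value.
Z_4 = 2Z_3 + Z_2 + 2Z_1  [with Z_3=5, Z_2=-2, Z_1=-3]  = 2

2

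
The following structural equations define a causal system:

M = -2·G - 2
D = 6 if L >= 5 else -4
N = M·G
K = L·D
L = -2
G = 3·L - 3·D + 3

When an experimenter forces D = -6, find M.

-32

Under do(D=-6), the mechanism D = 6 if L >= 5 else -4 is discarded; D is fixed at -6.
G = 3·L - 3·D + 3  [with L=-2, D=-6]  = 15
M = -2·G - 2  [with G=15]  = -32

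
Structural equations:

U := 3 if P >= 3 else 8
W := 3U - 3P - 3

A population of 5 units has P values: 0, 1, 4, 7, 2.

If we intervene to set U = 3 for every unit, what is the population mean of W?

-2.4

Every unit gets U=3 under the intervention. W values become 6, 3, -6, -15, 0; E[W|do(U=3)] = -2.4.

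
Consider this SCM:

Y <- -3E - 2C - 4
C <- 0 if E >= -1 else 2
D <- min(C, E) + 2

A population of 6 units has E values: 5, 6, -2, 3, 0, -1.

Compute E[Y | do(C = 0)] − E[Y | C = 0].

Under do(C=0), C's equation is replaced by C=0 for every unit. Per-unit Y: -19, -22, 2, -13, -4, -1. Mean = -9.5.
Conditioning on C=0 selects the 5 unit(s) with E ∈ {5, 6, 3, 0, -1}. Their Y values: -19, -22, -13, -4, -1. Mean = -11.8.
Difference = -9.5 − (-11.8) = 2.3.

2.3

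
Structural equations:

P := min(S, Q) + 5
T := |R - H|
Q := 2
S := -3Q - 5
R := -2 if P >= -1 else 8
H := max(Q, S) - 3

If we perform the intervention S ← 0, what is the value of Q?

Under do(S=0), the mechanism S := -3Q - 5 is discarded; S is fixed at 0.
Q is not downstream of the intervention, so its value is determined by the original equations.

2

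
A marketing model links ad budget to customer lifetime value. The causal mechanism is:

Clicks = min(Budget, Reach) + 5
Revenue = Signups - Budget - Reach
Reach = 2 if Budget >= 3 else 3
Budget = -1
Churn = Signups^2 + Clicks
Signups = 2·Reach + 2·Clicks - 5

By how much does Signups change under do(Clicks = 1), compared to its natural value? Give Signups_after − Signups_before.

-6

The intervention breaks the incoming arrows to Clicks: Clicks = min(Budget, Reach) + 5 no longer applies, and Clicks = 1.
Reach = 2 if Budget >= 3 else 3  [with Budget=-1]  = 3
Signups = 2·Reach + 2·Clicks - 5  [with Reach=3, Clicks=1]  = 3
Without intervention: Reach = 2 if Budget >= 3 else 3  [with Budget=-1]  = 3; Clicks = min(Budget, Reach) + 5  [with Budget=-1, Reach=3]  = 4; Signups = 2·Reach + 2·Clicks - 5  [with Reach=3, Clicks=4]  = 9.
Change = 3 − 9 = -6.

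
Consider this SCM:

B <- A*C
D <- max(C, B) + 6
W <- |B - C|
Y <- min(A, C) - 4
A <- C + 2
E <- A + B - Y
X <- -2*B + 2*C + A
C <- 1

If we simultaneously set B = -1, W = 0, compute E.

5

Under do(B = -1, W = 0), each intervened variable's structural equation is replaced by its fixed value.
A = C + 2  [with C=1]  = 3
Y = min(A, C) - 4  [with A=3, C=1]  = -3
E = A + B - Y  [with A=3, B=-1, Y=-3]  = 5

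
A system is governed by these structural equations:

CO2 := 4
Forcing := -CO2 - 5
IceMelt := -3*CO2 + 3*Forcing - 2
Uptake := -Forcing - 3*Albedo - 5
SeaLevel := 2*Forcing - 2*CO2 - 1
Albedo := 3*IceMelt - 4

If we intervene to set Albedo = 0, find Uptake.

Under do(Albedo=0), the mechanism Albedo := 3*IceMelt - 4 is discarded; Albedo is fixed at 0.
Forcing = -CO2 - 5  [with CO2=4]  = -9
Uptake = -Forcing - 3*Albedo - 5  [with Forcing=-9, Albedo=0]  = 4

4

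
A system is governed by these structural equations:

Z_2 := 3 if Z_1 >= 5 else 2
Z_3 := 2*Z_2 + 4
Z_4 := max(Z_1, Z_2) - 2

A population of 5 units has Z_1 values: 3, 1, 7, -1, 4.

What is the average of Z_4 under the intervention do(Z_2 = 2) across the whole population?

do(Z_2=2) breaks Z_2's dependence on Z_1. With Z_2=2 fixed, Z_4 across the units is 1, 0, 5, 0, 2, mean 1.6.

1.6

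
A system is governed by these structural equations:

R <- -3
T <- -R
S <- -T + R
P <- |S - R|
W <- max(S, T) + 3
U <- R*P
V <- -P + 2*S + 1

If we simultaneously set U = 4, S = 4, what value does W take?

Under do(U = 4, S = 4), each intervened variable's structural equation is replaced by its fixed value.
T = -R  [with R=-3]  = 3
W = max(S, T) + 3  [with S=4, T=3]  = 7

7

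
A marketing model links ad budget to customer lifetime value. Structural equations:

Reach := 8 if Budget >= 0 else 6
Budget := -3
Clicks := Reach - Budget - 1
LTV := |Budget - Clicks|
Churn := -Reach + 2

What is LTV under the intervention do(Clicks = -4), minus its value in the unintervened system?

-10

do(Clicks=-4) replaces the equation Clicks := Reach - Budget - 1 with the constant Clicks = -4.
LTV = |Budget - Clicks|  [with Budget=-3, Clicks=-4]  = 1
Without intervention: Reach = 8 if Budget >= 0 else 6  [with Budget=-3]  = 6; Clicks = Reach - Budget - 1  [with Reach=6, Budget=-3]  = 8; LTV = |Budget - Clicks|  [with Budget=-3, Clicks=8]  = 11.
Change = 1 − 11 = -10.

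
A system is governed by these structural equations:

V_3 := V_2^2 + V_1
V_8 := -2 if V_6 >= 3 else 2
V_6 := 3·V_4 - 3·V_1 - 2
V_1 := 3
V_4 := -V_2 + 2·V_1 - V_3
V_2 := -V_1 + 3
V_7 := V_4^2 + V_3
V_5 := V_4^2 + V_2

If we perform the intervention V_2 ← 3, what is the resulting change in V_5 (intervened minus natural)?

75

do(V_2=3) replaces the equation V_2 := -V_1 + 3 with the constant V_2 = 3.
V_3 = V_2^2 + V_1  [with V_2=3, V_1=3]  = 12
V_4 = -V_2 + 2·V_1 - V_3  [with V_2=3, V_1=3, V_3=12]  = -9
V_5 = V_4^2 + V_2  [with V_4=-9, V_2=3]  = 84
Without intervention: V_2 = -V_1 + 3  [with V_1=3]  = 0; V_3 = V_2^2 + V_1  [with V_2=0, V_1=3]  = 3; V_4 = -V_2 + 2·V_1 - V_3  [with V_2=0, V_1=3, V_3=3]  = 3; V_5 = V_4^2 + V_2  [with V_4=3, V_2=0]  = 9.
Change = 84 − 9 = 75.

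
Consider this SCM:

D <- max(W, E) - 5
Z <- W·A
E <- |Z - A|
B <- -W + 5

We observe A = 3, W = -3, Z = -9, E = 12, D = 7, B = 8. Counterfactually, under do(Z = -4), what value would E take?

7

The intervention breaks the incoming arrows to Z: Z <- W·A no longer applies, and Z = -4.
E = |Z - A|  [with Z=-4, A=3]  = 7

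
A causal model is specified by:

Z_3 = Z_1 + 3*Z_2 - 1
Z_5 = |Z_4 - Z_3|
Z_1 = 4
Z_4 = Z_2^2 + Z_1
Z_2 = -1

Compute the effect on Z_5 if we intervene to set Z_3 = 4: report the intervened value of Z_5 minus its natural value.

-4

do(Z_3=4) replaces the equation Z_3 = Z_1 + 3*Z_2 - 1 with the constant Z_3 = 4.
Z_4 = Z_2^2 + Z_1  [with Z_2=-1, Z_1=4]  = 5
Z_5 = |Z_4 - Z_3|  [with Z_4=5, Z_3=4]  = 1
Without intervention: Z_3 = Z_1 + 3*Z_2 - 1  [with Z_1=4, Z_2=-1]  = 0; Z_4 = Z_2^2 + Z_1  [with Z_2=-1, Z_1=4]  = 5; Z_5 = |Z_4 - Z_3|  [with Z_4=5, Z_3=0]  = 5.
Change = 1 − 5 = -4.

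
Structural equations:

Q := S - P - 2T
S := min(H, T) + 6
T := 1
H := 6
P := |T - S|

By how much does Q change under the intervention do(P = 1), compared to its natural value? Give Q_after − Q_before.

5

Intervening sets P = 1 and removes its equation (P := |T - S|).
S = min(H, T) + 6  [with H=6, T=1]  = 7
Q = S - P - 2T  [with S=7, P=1, T=1]  = 4
Without intervention: S = min(H, T) + 6  [with H=6, T=1]  = 7; P = |T - S|  [with T=1, S=7]  = 6; Q = S - P - 2T  [with S=7, P=6, T=1]  = -1.
Change = 4 − (-1) = 5.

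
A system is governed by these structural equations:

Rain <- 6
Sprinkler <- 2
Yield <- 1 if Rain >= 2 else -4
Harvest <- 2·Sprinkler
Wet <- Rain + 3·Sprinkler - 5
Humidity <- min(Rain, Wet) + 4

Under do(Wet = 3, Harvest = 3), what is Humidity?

7

Setting Wet = 3, Harvest = 3 by intervention discards those variables' equations.
Humidity = min(Rain, Wet) + 4  [with Rain=6, Wet=3]  = 7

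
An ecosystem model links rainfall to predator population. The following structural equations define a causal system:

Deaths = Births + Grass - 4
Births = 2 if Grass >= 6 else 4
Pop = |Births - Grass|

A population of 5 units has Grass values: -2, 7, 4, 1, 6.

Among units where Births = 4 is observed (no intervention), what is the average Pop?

3

Conditioning on Births=4 selects the 3 unit(s) with Grass ∈ {-2, 4, 1}. Their Pop values: 6, 0, 3. Mean = 3.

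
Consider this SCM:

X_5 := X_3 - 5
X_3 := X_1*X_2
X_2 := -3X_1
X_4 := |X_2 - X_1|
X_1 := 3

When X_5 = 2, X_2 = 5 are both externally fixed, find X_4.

2

Setting X_5 = 2, X_2 = 5 by intervention discards those variables' equations.
X_4 = |X_2 - X_1|  [with X_2=5, X_1=3]  = 2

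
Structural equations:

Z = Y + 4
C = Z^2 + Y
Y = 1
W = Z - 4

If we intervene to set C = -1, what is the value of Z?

5

Under do(C=-1), the mechanism C = Z^2 + Y is discarded; C is fixed at -1.
Since Z is not a descendant of the intervened variable, it is unaffected.
Z = Y + 4  [with Y=1]  = 5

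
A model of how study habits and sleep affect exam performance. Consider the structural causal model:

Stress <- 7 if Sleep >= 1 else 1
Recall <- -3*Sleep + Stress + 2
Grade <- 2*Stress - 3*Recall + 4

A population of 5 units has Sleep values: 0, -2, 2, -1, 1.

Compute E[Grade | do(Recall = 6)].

do(Recall=6) breaks Recall's dependence on Sleep. With Recall=6 fixed, Grade across the units is -12, -12, 0, -12, 0, mean -7.2.

-7.2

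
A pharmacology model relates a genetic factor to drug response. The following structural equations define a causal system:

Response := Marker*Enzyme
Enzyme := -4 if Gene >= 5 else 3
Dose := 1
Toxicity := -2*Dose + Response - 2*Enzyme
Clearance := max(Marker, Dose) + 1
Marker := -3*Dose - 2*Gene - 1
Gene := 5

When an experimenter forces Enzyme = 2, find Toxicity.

-34

The intervention breaks the incoming arrows to Enzyme: Enzyme := -4 if Gene >= 5 else 3 no longer applies, and Enzyme = 2.
Marker = -3*Dose - 2*Gene - 1  [with Dose=1, Gene=5]  = -14
Response = Marker*Enzyme  [with Marker=-14, Enzyme=2]  = -28
Toxicity = -2*Dose + Response - 2*Enzyme  [with Dose=1, Response=-28, Enzyme=2]  = -34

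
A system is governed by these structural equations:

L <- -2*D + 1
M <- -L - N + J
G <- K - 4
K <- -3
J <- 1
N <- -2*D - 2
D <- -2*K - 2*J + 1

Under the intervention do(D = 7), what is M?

The intervention breaks the incoming arrows to D: D <- -2*K - 2*J + 1 no longer applies, and D = 7.
L = -2*D + 1  [with D=7]  = -13
N = -2*D - 2  [with D=7]  = -16
M = -L - N + J  [with L=-13, N=-16, J=1]  = 30

30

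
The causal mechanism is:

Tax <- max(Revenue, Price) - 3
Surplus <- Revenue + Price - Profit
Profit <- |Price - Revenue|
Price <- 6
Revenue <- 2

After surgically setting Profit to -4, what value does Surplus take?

12

Intervening sets Profit = -4 and removes its equation (Profit <- |Price - Revenue|).
Surplus = Revenue + Price - Profit  [with Revenue=2, Price=6, Profit=-4]  = 12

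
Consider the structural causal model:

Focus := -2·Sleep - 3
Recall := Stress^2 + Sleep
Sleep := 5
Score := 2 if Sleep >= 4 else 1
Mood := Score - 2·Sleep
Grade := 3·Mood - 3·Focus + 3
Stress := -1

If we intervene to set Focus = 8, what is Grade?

The intervention breaks the incoming arrows to Focus: Focus := -2·Sleep - 3 no longer applies, and Focus = 8.
Score = 2 if Sleep >= 4 else 1  [with Sleep=5]  = 2
Mood = Score - 2·Sleep  [with Score=2, Sleep=5]  = -8
Grade = 3·Mood - 3·Focus + 3  [with Mood=-8, Focus=8]  = -45

-45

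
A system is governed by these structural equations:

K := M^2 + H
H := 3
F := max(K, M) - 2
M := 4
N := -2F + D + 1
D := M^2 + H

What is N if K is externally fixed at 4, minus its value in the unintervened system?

Under do(K=4), the mechanism K := M^2 + H is discarded; K is fixed at 4.
D = M^2 + H  [with M=4, H=3]  = 19
F = max(K, M) - 2  [with K=4, M=4]  = 2
N = -2F + D + 1  [with F=2, D=19]  = 16
Without intervention: D = M^2 + H  [with M=4, H=3]  = 19; K = M^2 + H  [with M=4, H=3]  = 19; F = max(K, M) - 2  [with K=19, M=4]  = 17; N = -2F + D + 1  [with F=17, D=19]  = -14.
Change = 16 − (-14) = 30.

30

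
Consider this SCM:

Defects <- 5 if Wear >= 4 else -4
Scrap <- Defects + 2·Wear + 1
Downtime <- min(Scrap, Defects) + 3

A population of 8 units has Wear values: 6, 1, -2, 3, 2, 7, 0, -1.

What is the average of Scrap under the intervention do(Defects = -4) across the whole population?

The intervention sets Defects=-4 in all 8 units regardless of Wear. Recomputing Scrap per unit gives 9, -1, -7, 3, 1, 11, -3, -5; average 1.

1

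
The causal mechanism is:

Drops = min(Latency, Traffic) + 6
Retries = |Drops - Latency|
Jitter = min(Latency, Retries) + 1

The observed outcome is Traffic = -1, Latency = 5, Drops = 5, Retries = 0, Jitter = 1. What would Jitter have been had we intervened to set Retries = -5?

Intervening sets Retries = -5 and removes its equation (Retries = |Drops - Latency|).
Jitter = min(Latency, Retries) + 1  [with Latency=5, Retries=-5]  = -4

-4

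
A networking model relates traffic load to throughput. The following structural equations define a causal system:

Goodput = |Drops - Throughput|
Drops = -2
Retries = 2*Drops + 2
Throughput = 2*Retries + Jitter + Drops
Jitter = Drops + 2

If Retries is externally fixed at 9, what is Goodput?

do(Retries=9) replaces the equation Retries = 2*Drops + 2 with the constant Retries = 9.
Jitter = Drops + 2  [with Drops=-2]  = 0
Throughput = 2*Retries + Jitter + Drops  [with Retries=9, Jitter=0, Drops=-2]  = 16
Goodput = |Drops - Throughput|  [with Drops=-2, Throughput=16]  = 18

18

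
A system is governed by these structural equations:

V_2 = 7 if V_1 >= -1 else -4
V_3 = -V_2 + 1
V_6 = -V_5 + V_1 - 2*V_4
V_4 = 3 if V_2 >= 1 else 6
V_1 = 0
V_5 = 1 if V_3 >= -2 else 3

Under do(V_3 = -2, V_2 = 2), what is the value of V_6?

-7

Setting V_3 = -2, V_2 = 2 by intervention discards those variables' equations.
V_4 = 3 if V_2 >= 1 else 6  [with V_2=2]  = 3
V_5 = 1 if V_3 >= -2 else 3  [with V_3=-2]  = 1
V_6 = -V_5 + V_1 - 2*V_4  [with V_5=1, V_1=0, V_4=3]  = -7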